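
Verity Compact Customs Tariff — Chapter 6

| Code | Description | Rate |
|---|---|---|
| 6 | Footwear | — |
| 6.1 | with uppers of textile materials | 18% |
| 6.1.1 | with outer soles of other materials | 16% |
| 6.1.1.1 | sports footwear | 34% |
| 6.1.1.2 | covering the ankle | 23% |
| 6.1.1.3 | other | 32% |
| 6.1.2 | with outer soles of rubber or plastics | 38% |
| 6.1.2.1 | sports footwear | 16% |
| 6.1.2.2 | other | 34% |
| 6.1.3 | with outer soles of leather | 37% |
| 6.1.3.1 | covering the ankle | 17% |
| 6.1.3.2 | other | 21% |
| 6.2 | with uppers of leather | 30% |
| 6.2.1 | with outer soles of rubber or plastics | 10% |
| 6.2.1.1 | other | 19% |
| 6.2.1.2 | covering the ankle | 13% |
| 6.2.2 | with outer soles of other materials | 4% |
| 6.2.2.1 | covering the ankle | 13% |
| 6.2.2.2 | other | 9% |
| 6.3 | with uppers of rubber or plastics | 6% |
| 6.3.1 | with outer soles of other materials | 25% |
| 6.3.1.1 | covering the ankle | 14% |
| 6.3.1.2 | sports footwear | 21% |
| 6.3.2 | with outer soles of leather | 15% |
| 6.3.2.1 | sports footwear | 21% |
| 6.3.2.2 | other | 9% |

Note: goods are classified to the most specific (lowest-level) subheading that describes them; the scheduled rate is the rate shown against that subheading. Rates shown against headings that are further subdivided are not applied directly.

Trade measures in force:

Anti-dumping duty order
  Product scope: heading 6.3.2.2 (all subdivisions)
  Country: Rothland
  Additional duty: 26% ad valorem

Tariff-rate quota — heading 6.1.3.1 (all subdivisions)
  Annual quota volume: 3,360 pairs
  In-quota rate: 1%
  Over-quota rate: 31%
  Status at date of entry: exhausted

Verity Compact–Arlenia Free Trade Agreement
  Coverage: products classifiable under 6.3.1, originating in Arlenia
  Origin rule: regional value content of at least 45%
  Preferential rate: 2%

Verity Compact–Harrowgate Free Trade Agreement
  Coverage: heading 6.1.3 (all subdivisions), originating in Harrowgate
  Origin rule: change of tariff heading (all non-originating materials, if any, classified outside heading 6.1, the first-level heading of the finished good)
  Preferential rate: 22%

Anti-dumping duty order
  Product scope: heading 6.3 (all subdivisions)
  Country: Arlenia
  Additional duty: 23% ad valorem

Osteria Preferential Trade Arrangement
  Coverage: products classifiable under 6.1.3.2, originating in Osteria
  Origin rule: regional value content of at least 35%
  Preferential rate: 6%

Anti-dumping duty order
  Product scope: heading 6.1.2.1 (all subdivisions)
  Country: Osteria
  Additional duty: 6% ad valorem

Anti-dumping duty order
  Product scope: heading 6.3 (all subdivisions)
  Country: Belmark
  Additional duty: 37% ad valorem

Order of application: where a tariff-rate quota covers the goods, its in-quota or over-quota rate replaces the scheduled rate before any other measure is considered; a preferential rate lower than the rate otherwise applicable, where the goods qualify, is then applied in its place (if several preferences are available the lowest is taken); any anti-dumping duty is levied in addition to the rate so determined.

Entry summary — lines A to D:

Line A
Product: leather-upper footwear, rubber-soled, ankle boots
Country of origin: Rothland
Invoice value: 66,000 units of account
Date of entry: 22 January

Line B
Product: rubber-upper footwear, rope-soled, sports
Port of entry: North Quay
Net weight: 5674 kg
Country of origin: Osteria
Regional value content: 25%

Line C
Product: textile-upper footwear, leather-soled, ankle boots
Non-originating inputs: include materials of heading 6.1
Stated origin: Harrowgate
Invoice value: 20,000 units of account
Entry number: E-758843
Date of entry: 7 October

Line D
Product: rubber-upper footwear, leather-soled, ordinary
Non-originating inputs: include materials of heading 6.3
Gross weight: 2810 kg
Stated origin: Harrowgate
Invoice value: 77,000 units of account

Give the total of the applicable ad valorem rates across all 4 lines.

Line A: leather-upper → 6.2; rubber-soled → 6.2.1; ankle boots → 6.2.1.2. Scheduled 13%. No special measure applies. → 13%.
Line B: rubber-upper → 6.3; rope-soled → 6.3.1; sports → 6.3.1.2. Scheduled 21%. Osteria agreement on 6.1.3.2: 6.3.1.2 not covered. → 21%.
Line C: textile-upper → 6.1; leather-soled → 6.1.3; ankle boots → 6.1.3.1. Scheduled 17%. quota on 6.1.3.1 exhausted → over-quota 31%; Harrowgate agreement on 6.1.3: CTH not met. → 31%.
Line D: rubber-upper → 6.3; leather-soled → 6.3.2; ordinary → 6.3.2.2. Scheduled 9%. Harrowgate agreement on 6.1.3: 6.3.2.2 not covered. → 9%.
Sum: 13% + 21% + 31% + 9% = 74%.

74%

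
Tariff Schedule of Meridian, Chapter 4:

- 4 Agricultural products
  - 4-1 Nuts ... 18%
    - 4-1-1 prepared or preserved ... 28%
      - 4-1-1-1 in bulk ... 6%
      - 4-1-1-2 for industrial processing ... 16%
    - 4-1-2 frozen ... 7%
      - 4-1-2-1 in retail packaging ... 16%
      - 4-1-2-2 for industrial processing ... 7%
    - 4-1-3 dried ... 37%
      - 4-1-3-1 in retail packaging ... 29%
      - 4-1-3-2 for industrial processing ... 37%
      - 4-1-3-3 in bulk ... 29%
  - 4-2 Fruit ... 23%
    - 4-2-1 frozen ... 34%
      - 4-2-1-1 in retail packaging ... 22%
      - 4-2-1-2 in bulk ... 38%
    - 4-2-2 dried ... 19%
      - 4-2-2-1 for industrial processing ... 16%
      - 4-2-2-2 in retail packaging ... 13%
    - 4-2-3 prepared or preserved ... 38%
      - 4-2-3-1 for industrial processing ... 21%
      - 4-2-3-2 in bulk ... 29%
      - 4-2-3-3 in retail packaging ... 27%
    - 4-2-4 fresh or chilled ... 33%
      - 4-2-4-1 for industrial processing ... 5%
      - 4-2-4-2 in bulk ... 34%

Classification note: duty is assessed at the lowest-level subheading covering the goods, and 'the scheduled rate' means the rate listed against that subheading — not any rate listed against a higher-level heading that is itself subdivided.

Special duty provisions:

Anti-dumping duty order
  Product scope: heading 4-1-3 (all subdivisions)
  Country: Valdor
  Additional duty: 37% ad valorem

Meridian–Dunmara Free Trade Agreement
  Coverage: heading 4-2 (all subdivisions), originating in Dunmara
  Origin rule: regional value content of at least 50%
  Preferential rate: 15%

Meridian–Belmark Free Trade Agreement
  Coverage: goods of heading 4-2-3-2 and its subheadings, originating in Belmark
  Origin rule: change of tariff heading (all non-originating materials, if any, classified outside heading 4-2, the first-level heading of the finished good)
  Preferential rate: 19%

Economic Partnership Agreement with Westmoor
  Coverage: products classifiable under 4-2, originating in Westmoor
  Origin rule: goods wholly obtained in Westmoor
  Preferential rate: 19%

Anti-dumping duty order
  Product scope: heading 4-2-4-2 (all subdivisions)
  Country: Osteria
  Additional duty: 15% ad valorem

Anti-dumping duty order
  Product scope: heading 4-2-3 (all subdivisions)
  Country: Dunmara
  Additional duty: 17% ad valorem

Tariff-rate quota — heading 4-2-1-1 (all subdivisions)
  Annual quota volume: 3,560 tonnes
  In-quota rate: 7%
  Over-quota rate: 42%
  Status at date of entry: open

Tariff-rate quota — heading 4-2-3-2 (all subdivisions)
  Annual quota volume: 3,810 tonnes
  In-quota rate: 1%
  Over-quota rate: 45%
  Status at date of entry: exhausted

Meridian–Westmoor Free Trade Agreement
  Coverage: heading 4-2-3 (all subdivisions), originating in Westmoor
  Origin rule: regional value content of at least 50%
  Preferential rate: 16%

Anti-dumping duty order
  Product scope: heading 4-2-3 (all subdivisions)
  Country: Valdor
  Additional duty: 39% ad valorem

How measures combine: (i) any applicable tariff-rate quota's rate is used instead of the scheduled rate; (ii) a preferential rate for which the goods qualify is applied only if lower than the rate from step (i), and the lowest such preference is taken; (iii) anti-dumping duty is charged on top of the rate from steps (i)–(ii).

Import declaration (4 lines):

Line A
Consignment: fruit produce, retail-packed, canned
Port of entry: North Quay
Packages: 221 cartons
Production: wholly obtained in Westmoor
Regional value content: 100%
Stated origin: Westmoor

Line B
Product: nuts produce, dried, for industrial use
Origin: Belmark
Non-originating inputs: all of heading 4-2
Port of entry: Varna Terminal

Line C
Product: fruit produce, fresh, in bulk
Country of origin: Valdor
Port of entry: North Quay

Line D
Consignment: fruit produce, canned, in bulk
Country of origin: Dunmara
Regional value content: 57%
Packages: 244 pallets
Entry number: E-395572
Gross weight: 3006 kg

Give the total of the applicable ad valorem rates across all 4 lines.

119%

Line A: fruit → 4-2; canned → 4-2-3; retail-packed → 4-2-3-3. Scheduled 27%. Westmoor agreement on 4-2: wholly obtained → 19% available; Westmoor agreement on 4-2-3: RVC ≥ 50% → 16% available; preferential 16%. → 16%.
Line B: nuts → 4-1; dried → 4-1-3; for industrial use → 4-1-3-2. Scheduled 37%. Belmark agreement on 4-2-3-2: 4-1-3-2 not covered. → 37%.
Line C: fruit → 4-2; fresh → 4-2-4; in bulk → 4-2-4-2. Scheduled 34%. No special measure applies. → 34%.
Line D: fruit → 4-2; canned → 4-2-3; in bulk → 4-2-3-2. Scheduled 29%. quota on 4-2-3-2 exhausted → over-quota 45%; Dunmara agreement on 4-2: RVC ≥ 50% → 15% available; preferential 15%; anti-dumping (Dunmara, 4-2-3): +17%; total 15% + 17% = 32%. → 32%.
Sum: 16% + 37% + 34% + 32% = 119%.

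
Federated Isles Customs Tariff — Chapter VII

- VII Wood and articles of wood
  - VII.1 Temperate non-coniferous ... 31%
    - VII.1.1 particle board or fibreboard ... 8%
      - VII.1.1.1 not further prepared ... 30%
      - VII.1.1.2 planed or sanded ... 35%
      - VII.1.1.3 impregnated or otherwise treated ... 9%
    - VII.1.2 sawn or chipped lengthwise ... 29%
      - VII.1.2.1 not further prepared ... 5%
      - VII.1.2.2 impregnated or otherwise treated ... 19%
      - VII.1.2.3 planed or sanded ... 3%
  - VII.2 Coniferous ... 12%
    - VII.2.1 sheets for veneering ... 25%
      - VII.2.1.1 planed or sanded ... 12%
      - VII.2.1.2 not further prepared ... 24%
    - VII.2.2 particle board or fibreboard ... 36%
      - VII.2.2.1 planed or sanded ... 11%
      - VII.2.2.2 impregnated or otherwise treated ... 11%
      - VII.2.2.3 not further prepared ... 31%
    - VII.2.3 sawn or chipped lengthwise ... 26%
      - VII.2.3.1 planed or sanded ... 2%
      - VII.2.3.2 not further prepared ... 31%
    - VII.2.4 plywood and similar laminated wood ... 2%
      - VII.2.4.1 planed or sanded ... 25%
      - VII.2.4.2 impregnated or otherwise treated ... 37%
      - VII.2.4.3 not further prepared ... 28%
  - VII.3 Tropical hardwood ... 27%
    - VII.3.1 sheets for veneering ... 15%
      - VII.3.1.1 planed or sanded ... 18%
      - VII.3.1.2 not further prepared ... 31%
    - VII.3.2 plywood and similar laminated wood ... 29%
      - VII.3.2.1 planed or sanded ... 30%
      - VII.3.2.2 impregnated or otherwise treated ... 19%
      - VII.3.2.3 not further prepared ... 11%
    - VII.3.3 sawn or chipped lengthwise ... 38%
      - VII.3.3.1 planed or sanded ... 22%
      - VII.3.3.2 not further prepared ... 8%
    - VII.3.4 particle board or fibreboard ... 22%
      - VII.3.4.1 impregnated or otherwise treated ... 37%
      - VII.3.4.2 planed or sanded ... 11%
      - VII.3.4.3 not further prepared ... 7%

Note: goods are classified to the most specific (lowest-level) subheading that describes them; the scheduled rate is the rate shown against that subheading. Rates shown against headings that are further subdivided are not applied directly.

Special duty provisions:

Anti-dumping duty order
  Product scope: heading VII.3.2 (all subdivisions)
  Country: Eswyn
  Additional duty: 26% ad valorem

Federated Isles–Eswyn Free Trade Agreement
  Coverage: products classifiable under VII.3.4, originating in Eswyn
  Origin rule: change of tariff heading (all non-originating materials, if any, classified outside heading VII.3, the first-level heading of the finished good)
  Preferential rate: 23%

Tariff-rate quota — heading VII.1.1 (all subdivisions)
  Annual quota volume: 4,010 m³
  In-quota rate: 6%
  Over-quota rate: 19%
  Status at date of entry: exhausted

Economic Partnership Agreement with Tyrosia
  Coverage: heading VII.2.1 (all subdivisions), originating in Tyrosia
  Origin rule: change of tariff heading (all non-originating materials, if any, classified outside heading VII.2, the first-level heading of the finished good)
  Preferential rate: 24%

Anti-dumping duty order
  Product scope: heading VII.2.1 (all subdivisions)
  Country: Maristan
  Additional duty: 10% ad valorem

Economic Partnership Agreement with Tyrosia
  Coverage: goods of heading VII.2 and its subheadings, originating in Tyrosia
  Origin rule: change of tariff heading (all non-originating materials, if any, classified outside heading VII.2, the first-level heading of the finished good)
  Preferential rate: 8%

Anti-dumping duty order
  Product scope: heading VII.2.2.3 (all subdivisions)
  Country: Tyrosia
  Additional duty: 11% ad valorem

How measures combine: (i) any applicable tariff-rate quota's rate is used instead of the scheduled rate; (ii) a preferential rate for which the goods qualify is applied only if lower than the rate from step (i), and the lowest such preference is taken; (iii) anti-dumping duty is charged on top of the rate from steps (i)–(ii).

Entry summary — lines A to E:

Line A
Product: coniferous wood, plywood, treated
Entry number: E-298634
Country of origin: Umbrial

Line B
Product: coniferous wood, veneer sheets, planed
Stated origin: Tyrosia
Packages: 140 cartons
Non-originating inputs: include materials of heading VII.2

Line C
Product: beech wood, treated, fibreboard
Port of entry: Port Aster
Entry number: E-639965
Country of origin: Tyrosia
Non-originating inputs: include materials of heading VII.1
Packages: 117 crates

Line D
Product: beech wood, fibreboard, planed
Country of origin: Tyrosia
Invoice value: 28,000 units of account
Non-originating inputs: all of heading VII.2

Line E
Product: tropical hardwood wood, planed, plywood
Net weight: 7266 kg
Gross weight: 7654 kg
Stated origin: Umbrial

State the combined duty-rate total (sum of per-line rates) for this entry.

117%

Line A: coniferous → VII.2; plywood → VII.2.4; treated → VII.2.4.2. Scheduled 37%. No special measure applies. → 37%.
Line B: coniferous → VII.2; veneer sheets → VII.2.1; planed → VII.2.1.1. Scheduled 12%. Tyrosia agreement on VII.2.1: CTH not met; Tyrosia agreement on VII.2: CTH not met. → 12%.
Line C: beech → VII.1; fibreboard → VII.1.1; treated → VII.1.1.3. Scheduled 9%. quota on VII.1.1 exhausted → over-quota 19%; Tyrosia agreement on VII.2.1: VII.1.1.3 not covered; Tyrosia agreement on VII.2: VII.1.1.3 not covered. → 19%.
Line D: beech → VII.1; fibreboard → VII.1.1; planed → VII.1.1.2. Scheduled 35%. quota on VII.1.1 exhausted → over-quota 19%; Tyrosia agreement on VII.2.1: VII.1.1.2 not covered; Tyrosia agreement on VII.2: VII.1.1.2 not covered. → 19%.
Line E: tropical hardwood → VII.3; plywood → VII.3.2; planed → VII.3.2.1. Scheduled 30%. No special measure applies. → 30%.
Sum: 37% + 12% + 19% + 19% + 30% = 117%.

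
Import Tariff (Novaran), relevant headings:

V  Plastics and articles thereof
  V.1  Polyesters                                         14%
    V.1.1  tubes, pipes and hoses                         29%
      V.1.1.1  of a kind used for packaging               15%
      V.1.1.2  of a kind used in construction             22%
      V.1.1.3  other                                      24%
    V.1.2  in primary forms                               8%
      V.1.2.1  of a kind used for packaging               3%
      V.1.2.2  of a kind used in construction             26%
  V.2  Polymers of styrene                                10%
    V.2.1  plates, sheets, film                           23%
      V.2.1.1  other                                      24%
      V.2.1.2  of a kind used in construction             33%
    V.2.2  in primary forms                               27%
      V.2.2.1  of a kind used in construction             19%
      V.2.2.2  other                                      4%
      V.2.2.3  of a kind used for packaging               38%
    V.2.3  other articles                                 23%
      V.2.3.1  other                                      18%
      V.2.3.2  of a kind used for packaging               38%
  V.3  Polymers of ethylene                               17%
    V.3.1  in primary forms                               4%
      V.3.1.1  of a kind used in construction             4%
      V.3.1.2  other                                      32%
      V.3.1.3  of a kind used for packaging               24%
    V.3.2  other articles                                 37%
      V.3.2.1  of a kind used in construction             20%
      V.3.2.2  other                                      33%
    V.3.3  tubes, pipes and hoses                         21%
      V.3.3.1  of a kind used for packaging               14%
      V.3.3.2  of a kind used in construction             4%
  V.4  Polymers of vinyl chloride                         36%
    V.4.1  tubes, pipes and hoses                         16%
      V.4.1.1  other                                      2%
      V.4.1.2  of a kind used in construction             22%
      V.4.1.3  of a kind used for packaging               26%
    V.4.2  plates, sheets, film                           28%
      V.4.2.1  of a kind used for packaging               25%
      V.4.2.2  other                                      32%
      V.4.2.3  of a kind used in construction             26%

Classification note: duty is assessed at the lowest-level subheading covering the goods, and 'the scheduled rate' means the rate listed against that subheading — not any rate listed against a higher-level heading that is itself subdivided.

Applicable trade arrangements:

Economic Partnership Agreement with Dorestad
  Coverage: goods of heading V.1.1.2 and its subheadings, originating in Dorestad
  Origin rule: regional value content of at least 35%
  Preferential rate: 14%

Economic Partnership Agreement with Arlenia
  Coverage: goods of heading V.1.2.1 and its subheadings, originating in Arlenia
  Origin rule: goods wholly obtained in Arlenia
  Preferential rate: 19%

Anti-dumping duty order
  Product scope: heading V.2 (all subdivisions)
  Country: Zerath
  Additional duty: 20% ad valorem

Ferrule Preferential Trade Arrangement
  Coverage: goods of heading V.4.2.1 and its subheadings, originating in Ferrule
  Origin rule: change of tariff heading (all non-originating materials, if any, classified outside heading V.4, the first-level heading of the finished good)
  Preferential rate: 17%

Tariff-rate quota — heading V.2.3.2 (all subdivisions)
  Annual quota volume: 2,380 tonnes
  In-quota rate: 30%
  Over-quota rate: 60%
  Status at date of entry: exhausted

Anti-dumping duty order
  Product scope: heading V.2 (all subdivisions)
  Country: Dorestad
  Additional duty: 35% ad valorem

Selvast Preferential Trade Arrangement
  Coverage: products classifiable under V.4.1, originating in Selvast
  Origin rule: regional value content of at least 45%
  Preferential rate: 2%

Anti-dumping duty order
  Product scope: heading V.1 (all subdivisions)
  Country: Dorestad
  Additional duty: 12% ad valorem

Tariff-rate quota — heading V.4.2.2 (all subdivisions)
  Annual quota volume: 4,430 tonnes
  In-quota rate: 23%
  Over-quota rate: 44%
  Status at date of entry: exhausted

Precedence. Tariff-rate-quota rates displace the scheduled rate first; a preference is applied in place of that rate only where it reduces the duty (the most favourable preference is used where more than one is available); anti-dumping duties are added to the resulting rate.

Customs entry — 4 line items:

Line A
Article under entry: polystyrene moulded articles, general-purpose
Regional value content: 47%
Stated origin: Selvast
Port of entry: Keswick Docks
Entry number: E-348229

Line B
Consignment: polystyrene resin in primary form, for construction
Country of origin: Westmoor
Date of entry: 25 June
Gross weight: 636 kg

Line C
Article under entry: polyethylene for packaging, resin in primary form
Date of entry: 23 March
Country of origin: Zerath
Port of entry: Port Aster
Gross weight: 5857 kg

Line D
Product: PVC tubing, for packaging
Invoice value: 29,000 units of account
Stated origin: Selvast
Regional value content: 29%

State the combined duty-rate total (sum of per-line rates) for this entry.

Line A: polystyrene → V.2; moulded articles → V.2.3; general-purpose → V.2.3.1. Scheduled 18%. Selvast agreement on V.4.1: V.2.3.1 not covered. → 18%.
Line B: polystyrene → V.2; resin in primary form → V.2.2; for construction → V.2.2.1. Scheduled 19%. No special measure applies. → 19%.
Line C: polyethylene → V.3; resin in primary form → V.3.1; for packaging → V.3.1.3. Scheduled 24%. No special measure applies. → 24%.
Line D: PVC → V.4; tubing → V.4.1; for packaging → V.4.1.3. Scheduled 26%. Selvast agreement on V.4.1: RVC < 45%. → 26%.
Sum: 18% + 19% + 24% + 26% = 87%.

87%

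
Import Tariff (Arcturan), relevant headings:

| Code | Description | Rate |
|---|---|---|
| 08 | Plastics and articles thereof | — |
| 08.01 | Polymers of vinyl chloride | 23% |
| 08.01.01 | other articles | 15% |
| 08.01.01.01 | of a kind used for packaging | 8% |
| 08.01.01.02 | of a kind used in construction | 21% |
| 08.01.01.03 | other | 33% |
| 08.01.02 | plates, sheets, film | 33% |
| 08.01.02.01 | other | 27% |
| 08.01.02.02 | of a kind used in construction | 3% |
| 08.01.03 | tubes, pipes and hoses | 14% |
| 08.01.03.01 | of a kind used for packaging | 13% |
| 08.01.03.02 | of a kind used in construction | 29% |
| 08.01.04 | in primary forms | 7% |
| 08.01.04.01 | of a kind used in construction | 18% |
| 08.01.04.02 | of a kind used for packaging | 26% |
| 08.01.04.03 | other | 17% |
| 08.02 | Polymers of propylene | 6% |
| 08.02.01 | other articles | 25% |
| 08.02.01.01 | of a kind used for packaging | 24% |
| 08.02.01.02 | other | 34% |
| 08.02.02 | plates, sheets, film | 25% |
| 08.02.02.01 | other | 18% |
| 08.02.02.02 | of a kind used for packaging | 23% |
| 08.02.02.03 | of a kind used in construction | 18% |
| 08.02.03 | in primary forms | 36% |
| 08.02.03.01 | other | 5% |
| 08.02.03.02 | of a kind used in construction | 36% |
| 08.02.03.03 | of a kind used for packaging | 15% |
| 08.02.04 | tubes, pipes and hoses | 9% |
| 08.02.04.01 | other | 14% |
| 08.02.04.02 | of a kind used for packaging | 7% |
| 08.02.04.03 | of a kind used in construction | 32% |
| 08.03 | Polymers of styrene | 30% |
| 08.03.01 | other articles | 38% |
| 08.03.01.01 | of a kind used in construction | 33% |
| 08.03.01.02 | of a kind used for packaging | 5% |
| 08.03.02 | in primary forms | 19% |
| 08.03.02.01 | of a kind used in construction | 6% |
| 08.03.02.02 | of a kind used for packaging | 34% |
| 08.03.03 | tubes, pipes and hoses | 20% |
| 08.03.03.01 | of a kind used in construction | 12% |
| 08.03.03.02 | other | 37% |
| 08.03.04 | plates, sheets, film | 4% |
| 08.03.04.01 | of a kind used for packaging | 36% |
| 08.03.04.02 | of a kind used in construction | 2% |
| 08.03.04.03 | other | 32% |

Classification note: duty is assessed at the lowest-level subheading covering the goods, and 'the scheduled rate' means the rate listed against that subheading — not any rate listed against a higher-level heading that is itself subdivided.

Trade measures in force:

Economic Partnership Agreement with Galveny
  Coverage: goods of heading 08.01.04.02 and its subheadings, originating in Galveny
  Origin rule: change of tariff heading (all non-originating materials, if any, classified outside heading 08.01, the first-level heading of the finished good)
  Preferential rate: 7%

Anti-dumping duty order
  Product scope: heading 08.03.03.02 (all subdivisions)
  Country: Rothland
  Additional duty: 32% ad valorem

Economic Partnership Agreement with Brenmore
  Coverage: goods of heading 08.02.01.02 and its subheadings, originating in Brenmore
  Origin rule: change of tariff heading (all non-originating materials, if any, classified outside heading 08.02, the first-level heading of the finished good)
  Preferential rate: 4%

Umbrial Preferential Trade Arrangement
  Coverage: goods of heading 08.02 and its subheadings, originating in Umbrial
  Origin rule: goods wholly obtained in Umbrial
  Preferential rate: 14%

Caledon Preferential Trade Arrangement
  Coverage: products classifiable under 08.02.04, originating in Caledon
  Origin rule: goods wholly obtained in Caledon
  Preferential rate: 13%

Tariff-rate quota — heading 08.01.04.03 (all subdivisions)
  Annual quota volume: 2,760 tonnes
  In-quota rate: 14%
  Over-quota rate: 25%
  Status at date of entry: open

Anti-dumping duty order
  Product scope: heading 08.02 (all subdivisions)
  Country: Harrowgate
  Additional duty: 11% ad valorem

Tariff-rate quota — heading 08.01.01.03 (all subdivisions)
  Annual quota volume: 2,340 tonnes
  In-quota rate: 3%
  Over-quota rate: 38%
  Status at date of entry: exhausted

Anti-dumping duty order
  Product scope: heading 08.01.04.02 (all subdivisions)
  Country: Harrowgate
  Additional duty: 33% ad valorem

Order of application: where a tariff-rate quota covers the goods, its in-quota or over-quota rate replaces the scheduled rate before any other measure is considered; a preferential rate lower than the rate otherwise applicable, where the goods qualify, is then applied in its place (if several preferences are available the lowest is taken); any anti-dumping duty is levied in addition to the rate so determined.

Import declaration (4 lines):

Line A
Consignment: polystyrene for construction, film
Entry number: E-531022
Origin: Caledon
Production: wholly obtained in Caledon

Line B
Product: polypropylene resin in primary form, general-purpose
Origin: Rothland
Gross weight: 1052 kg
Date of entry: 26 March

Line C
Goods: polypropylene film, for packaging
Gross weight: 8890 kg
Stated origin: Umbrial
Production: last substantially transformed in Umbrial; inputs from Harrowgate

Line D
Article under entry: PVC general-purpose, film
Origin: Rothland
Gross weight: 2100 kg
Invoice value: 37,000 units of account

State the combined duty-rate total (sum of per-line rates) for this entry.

Line A: polystyrene → 08.03; film → 08.03.04; for construction → 08.03.04.02. Scheduled 2%. Caledon agreement on 08.02.04: 08.03.04.02 not covered. → 2%.
Line B: polypropylene → 08.02; resin in primary form → 08.02.03; general-purpose → 08.02.03.01. Scheduled 5%. No special measure applies. → 5%.
Line C: polypropylene → 08.02; film → 08.02.02; for packaging → 08.02.02.02. Scheduled 23%. Umbrial agreement on 08.02: not wholly obtained. → 23%.
Line D: PVC → 08.01; film → 08.01.02; general-purpose → 08.01.02.01. Scheduled 27%. No special measure applies. → 27%.
Sum: 2% + 5% + 23% + 27% = 57%.

57%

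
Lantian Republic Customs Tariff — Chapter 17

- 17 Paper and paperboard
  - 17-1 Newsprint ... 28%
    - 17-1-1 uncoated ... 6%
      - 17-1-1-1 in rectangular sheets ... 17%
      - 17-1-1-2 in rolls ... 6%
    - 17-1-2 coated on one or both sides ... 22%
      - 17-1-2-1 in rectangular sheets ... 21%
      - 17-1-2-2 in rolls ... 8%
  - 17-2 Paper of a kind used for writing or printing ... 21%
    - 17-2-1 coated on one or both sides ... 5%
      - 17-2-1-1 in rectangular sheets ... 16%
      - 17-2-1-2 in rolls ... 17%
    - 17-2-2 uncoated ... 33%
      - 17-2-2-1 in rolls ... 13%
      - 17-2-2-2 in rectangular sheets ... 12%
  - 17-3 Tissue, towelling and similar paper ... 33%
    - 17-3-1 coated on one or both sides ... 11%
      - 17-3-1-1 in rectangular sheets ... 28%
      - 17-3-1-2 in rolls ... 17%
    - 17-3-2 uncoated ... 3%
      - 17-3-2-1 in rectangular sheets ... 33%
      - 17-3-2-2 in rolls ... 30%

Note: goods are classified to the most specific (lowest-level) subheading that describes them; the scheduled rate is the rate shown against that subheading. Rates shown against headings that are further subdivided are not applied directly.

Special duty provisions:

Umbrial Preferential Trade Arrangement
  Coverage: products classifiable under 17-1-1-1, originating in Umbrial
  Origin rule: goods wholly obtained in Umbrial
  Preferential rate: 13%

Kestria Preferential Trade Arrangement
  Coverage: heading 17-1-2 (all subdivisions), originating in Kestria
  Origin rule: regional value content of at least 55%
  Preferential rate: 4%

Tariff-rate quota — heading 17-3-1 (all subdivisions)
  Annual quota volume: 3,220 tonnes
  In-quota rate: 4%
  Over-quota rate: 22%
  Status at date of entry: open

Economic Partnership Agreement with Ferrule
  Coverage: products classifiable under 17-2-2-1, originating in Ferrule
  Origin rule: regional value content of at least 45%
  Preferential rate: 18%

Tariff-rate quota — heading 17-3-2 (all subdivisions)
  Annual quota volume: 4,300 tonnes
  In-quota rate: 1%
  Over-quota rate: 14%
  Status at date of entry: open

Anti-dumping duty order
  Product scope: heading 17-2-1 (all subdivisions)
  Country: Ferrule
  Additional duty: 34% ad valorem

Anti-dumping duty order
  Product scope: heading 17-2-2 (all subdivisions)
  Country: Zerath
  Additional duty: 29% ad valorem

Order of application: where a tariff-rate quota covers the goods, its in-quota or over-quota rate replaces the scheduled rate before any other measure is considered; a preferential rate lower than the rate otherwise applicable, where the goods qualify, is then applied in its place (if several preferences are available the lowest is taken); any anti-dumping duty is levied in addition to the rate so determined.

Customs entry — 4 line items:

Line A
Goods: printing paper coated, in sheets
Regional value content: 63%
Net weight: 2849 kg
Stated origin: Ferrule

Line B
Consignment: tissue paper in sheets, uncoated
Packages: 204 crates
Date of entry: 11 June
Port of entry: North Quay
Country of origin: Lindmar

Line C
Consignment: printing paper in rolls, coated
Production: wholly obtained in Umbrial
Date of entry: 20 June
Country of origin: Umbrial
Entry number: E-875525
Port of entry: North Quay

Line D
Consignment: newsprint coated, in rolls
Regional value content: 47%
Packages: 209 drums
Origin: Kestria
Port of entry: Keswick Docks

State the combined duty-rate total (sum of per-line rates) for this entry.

76%

Line A: printing paper → 17-2; coated → 17-2-1; in sheets → 17-2-1-1. Scheduled 16%. Ferrule agreement on 17-2-2-1: 17-2-1-1 not covered; anti-dumping (Ferrule, 17-2-1): +34%; total 16% + 34% = 50%. → 50%.
Line B: tissue paper → 17-3; uncoated → 17-3-2; in sheets → 17-3-2-1. Scheduled 33%. quota on 17-3-2 open → in-quota 1%. → 1%.
Line C: printing paper → 17-2; coated → 17-2-1; in rolls → 17-2-1-2. Scheduled 17%. Umbrial agreement on 17-1-1-1: 17-2-1-2 not covered. → 17%.
Line D: newsprint → 17-1; coated → 17-1-2; in rolls → 17-1-2-2. Scheduled 8%. Kestria agreement on 17-1-2: RVC < 55%. → 8%.
Sum: 50% + 1% + 17% + 8% = 76%.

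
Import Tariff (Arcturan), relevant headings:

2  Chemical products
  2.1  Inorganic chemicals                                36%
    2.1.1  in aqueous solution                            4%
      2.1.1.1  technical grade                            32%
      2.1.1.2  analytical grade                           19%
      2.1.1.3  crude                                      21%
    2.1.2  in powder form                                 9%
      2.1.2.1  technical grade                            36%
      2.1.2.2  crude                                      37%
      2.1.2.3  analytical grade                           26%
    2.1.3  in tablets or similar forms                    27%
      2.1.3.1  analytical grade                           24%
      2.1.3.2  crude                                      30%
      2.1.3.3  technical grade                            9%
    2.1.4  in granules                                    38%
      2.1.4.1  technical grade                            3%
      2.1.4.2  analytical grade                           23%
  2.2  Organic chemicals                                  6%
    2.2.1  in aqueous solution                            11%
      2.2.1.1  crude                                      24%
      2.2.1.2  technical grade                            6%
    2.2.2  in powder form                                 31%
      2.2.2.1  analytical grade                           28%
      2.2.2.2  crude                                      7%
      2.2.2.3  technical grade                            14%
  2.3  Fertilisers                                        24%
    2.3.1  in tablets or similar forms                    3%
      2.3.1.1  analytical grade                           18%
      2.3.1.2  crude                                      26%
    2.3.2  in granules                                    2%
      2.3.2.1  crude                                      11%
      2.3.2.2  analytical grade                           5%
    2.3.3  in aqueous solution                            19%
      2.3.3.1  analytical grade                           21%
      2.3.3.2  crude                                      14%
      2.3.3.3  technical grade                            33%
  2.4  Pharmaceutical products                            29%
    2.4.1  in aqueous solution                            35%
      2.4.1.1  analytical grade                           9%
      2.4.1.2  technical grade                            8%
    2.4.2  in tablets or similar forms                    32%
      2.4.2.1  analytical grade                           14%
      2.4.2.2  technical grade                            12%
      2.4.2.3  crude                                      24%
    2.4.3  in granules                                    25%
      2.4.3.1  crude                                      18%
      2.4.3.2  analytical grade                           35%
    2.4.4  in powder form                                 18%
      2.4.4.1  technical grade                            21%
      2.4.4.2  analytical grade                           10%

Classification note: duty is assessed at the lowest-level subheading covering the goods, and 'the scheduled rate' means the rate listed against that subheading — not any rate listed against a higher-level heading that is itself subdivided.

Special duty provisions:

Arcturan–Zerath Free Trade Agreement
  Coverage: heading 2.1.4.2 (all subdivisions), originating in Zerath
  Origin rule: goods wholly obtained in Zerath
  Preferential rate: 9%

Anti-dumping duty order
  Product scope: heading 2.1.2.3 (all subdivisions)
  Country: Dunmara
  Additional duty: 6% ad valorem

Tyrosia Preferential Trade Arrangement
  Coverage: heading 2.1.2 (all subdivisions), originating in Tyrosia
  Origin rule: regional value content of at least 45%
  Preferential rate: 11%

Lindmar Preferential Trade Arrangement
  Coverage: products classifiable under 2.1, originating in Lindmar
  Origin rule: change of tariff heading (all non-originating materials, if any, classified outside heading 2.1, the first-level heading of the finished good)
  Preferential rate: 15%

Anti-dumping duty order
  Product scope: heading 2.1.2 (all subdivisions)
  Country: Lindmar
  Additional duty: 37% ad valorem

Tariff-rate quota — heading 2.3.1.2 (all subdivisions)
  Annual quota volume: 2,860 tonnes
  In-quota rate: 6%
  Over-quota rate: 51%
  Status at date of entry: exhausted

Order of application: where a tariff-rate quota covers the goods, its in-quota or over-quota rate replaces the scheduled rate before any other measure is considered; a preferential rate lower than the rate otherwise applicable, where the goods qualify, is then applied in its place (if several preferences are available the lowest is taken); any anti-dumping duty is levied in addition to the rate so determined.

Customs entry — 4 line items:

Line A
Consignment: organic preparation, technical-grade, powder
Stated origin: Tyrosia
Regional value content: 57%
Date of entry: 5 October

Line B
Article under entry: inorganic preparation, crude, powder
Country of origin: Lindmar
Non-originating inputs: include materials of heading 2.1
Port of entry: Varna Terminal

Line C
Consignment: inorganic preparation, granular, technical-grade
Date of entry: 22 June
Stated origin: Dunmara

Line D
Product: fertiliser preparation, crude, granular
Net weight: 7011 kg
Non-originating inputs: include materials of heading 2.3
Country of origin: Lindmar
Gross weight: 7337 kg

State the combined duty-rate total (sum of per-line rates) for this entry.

102%

Line A: organic → 2.2; powder → 2.2.2; technical-grade → 2.2.2.3. Scheduled 14%. Tyrosia agreement on 2.1.2: 2.2.2.3 not covered. → 14%.
Line B: inorganic → 2.1; powder → 2.1.2; crude → 2.1.2.2. Scheduled 37%. Lindmar agreement on 2.1: CTH not met; anti-dumping (Lindmar, 2.1.2): +37%; total 37% + 37% = 74%. → 74%.
Line C: inorganic → 2.1; granular → 2.1.4; technical-grade → 2.1.4.1. Scheduled 3%. No special measure applies. → 3%.
Line D: fertiliser → 2.3; granular → 2.3.2; crude → 2.3.2.1. Scheduled 11%. Lindmar agreement on 2.1: 2.3.2.1 not covered. → 11%.
Sum: 14% + 74% + 3% + 11% = 102%.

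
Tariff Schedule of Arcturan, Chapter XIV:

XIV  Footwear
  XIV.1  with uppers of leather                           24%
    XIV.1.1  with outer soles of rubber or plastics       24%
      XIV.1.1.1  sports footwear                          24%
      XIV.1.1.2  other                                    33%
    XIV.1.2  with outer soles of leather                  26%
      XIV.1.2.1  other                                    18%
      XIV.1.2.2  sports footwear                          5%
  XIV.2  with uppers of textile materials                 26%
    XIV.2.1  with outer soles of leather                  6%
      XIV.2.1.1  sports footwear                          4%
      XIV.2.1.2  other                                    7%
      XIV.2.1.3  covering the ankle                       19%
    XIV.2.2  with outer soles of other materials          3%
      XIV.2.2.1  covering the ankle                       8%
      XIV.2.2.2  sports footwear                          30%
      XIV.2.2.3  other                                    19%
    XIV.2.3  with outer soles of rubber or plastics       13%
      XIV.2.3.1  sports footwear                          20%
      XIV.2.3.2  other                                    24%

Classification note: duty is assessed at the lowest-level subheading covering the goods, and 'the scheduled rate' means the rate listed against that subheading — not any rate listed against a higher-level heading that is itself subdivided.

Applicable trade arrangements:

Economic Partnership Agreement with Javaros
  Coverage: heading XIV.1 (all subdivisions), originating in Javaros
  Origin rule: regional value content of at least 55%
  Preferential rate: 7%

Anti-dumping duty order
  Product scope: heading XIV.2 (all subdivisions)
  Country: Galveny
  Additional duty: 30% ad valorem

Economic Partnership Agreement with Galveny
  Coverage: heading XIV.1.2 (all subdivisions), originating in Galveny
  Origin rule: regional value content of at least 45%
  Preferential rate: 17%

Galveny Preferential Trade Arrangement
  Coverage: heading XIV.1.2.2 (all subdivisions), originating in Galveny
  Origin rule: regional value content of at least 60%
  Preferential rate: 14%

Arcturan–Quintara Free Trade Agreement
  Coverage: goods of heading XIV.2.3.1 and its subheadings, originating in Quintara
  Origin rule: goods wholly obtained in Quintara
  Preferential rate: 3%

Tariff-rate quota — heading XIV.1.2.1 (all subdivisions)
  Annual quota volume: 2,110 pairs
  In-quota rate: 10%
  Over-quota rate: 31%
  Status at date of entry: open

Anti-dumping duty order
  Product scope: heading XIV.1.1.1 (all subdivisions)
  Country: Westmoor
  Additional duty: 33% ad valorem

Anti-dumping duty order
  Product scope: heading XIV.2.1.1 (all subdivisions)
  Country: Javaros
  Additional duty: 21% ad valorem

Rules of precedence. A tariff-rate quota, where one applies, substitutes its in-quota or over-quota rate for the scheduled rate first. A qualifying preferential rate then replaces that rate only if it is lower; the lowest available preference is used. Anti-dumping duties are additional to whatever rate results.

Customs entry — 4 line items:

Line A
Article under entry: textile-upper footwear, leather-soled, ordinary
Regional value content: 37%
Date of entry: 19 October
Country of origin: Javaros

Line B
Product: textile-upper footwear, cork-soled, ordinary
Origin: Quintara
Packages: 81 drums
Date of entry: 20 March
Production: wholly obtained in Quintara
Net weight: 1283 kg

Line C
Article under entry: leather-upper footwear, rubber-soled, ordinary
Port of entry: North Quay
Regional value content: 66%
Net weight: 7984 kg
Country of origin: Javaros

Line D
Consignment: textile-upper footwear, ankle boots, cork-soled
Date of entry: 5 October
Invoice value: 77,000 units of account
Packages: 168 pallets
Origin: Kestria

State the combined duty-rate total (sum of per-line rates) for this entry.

Line A: textile-upper → XIV.2; leather-soled → XIV.2.1; ordinary → XIV.2.1.2. Scheduled 7%. Javaros agreement on XIV.1: XIV.2.1.2 not covered. → 7%.
Line B: textile-upper → XIV.2; cork-soled → XIV.2.2; ordinary → XIV.2.2.3. Scheduled 19%. Quintara agreement on XIV.2.3.1: XIV.2.2.3 not covered. → 19%.
Line C: leather-upper → XIV.1; rubber-soled → XIV.1.1; ordinary → XIV.1.1.2. Scheduled 33%. Javaros agreement on XIV.1: RVC ≥ 55% → 7% available; preferential 7%. → 7%.
Line D: textile-upper → XIV.2; cork-soled → XIV.2.2; ankle boots → XIV.2.2.1. Scheduled 8%. No special measure applies. → 8%.
Sum: 7% + 19% + 7% + 8% = 41%.

41%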